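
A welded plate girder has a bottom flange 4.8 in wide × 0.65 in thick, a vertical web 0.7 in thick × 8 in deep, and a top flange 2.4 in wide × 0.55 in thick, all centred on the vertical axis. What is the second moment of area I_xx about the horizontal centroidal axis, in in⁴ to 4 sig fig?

Break the section into simple shapes (no overlaps), measuring from the bottom-left corner of the bounding box.
Bottom plate: 4.8 × 0.65, A = 3.12 in², y = 0.325 in, Ī = 0.10985 in⁴.
Web plate: 0.7 × 8, A = 5.6 in², y = 4.65 in, Ī = 29.8667 in⁴.
Top plate: 2.4 × 0.55, A = 1.32 in², y = 8.925 in, Ī = 0.033275 in⁴.
Centroid: ȳ = ΣA·y / ΣA = 3.86803 in.
Transfer each piece to the horizontal centroidal axis using Ī + A·d² with d = y − 3.86803:
  bottom plate: d = -3.54303 in → contributes +39.2754 in⁴
  web plate: d = 0.781972 in → contributes +33.291 in⁴
  top plate: d = 5.05697 in → contributes +33.7896 in⁴
Total I = 106.356 in⁴.

I_xx ≈ 106.4 in⁴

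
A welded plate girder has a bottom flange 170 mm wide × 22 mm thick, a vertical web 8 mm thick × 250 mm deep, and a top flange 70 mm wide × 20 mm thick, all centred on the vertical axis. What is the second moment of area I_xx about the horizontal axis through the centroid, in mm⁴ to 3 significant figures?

Decompose the section into non-overlapping parts with the origin at the bottom-left of its bounding rectangle.
Bottom plate: 170 × 22, A = 3 740 mm², y = 11 mm, Ī = 150 847 mm⁴.
Web plate: 8 × 250, A = 2 000 mm², y = 147 mm, Ī = 10 416 667 mm⁴.
Top plate: 70 × 20, A = 1 400 mm², y = 282 mm, Ī = 46 667 mm⁴.
Centroid: ȳ = ΣA·y / ΣA = 102.23 mm.
Transfer each piece to the horizontal axis through the centroid using Ī + A·d² with d = y − 102.23:
  bottom plate: d = -91.232 mm → contributes +31 280 242 mm⁴
  web plate: d = 44.768 mm → contributes +14 424 926 mm⁴
  top plate: d = 179.77 mm → contributes +45 289 566 mm⁴
Total I = 90 994 734 mm⁴.

I_xx ≈ 9.10 × 10⁷ mm⁴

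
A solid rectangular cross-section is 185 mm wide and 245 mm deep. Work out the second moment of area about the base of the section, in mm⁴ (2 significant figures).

I_base ≈ 9.1 × 10⁸ mm⁴

The section: 185 × 245, A = 45 325 mm², y = 122.5 mm, Ī = 226 719 427 mm⁴.
Transfer it to a horizontal axis along the bottom face using Ī + A·d² with d = y − 0:
  the section: d = 122.5 mm → contributes +906 877 708 mm⁴
Total I = 906 877 708 mm⁴.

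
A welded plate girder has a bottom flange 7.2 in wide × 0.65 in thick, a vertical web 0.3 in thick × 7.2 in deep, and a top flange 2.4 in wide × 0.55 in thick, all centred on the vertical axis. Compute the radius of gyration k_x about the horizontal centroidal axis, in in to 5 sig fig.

k_x ≈ 3.1296 in

Treat the section as a set of non-overlapping primitives; coordinates are from the bounding-box lower-left.
Bottom plate: 7.2 × 0.65, A = 4.68 in², y = 0.325 in, Ī = 0.164775 in⁴.
Web plate: 0.3 × 7.2, A = 2.16 in², y = 4.25 in, Ī = 9.3312 in⁴.
Top plate: 2.4 × 0.55, A = 1.32 in², y = 8.125 in, Ī = 0.033275 in⁴.
Centroid: ȳ = ΣA·y / ΣA = 2.625735 in.
Transfer each piece to the horizontal centroidal axis using Ī + A·d² with d = y − 2.625735:
  bottom plate: d = -2.300735 in → contributes +24.93781 in⁴
  web plate: d = 1.624265 in → contributes +15.02979 in⁴
  top plate: d = 5.499265 in → contributes +39.9526 in⁴
Total I = 79.9202 in⁴.
Radius of gyration: k = √(I/A) = √(79.9202 / 8.16) = 3.129559 in.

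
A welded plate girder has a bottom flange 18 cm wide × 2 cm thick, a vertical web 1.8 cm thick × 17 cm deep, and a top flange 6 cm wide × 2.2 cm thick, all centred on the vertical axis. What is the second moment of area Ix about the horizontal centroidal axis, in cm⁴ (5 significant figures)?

Break the section into simple shapes (no overlaps), measuring from the bottom-left corner of the bounding box.
Bottom plate: 18 × 2, A = 36 cm², y = 1 cm, Ī = 12 cm⁴.
Web plate: 1.8 × 17, A = 30.6 cm², y = 10.5 cm, Ī = 736.95 cm⁴.
Top plate: 6 × 2.2, A = 13.2 cm², y = 20.1 cm, Ī = 5.324 cm⁴.
Centroid: ȳ = ΣA·y / ΣA = 7.802256 cm.
Transfer each piece to the horizontal centroidal axis using Ī + A·d² with d = y − 7.802256:
  bottom plate: d = -6.802256 cm → contributes +1677.745 cm⁴
  web plate: d = 2.697744 cm → contributes +959.6514 cm⁴
  top plate: d = 12.29774 cm → contributes +2001.62 cm⁴
Total I = 4639.016 cm⁴.

Ix ≈ 4639.0 cm⁴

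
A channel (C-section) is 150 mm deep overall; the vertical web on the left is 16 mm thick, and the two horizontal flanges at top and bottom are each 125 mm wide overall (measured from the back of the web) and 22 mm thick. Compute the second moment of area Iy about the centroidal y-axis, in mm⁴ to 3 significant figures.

Decompose the section into non-overlapping parts with the origin at the bottom-left of its bounding rectangle.
Web: 16 × 150, A = 2 400 mm², x = 8 mm, Ī = 51 200 mm⁴.
Top flange (beyond web): 109 × 22, A = 2 398 mm², x = 70.5 mm, Ī = 2 374 220 mm⁴.
Bottom flange (beyond web): 109 × 22, A = 2 398 mm², x = 70.5 mm, Ī = 2 374 220 mm⁴.
Centroid: x̄ = ΣA·x / ΣA = 49.655 mm.
Transfer each piece to the centroidal y-axis using Ī + A·d² with d = x − 49.655:
  web: d = -41.655 mm → contributes +4 215 551 mm⁴
  top flange (beyond web): d = 20.845 mm → contributes +3 416 176 mm⁴
  bottom flange (beyond web): d = 20.845 mm → contributes +3 416 176 mm⁴
Total I = 11 047 903 mm⁴.

Iy ≈ 1.10 × 10⁷ mm⁴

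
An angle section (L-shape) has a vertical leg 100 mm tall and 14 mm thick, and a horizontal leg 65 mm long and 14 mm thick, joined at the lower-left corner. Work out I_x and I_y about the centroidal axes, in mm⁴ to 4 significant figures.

I_x ≈ 2.053 × 10⁶ mm⁴, I_y ≈ 6.771 × 10⁵ mm⁴

Split into non-overlapping primitives; take the origin at the lower-left of the bounding box.
Vertical leg: 14 × 100, A = 1 400 mm², y = 50 mm, Ī = 1 166 667 mm⁴.
Horizontal leg (remainder): 51 × 14, A = 714 mm², y = 7 mm, Ī = 11 662 mm⁴.
Centroid: ȳ = ΣA·y / ΣA = 35.4768 mm.
Transfer each piece to the centroidal x-axis using Ī + A·d² with d = y − 35.4768:
  vertical leg: d = 14.5232 mm → contributes +1 461 958 mm⁴
  horizontal leg (remainder): d = -28.4768 mm → contributes +590 666 mm⁴
Total I = 2 052 624 mm⁴.
For the y-axis: x̄ = 17.9768 mm.
Repeating about the centroidal y-axis gives I_y = 677 072 mm⁴.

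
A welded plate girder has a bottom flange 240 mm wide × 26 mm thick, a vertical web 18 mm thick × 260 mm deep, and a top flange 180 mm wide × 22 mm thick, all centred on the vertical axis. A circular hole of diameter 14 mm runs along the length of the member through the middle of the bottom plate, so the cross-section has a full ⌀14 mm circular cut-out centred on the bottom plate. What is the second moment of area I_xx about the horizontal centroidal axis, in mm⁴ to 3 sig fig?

Decompose the section into non-overlapping parts with the origin at the bottom-left of its bounding rectangle.
Bottom plate: 240 × 26, A = 6 240 mm², y = 13 mm, Ī = 351 520 mm⁴.
Web plate: 18 × 260, A = 4 680 mm², y = 156 mm, Ī = 26 364 000 mm⁴.
Top plate: 180 × 22, A = 3 960 mm², y = 297 mm, Ī = 159 720 mm⁴.
Hole (subtracted): ⌀14, A = 153.94 mm², y = 13 mm, Ī = 1885.7 mm⁴.
Centroid: ȳ = ΣA·y / ΣA = 134.82 mm.
Transfer each piece to the horizontal centroidal axis using Ī + A·d² with d = y − 134.82:
  bottom plate: d = -121.82 mm → contributes +92 948 776 mm⁴
  web plate: d = 21.183 mm → contributes +28 464 070 mm⁴
  top plate: d = 162.18 mm → contributes +104 321 298 mm⁴
  hole: d = -121.82 mm → contributes −2 286 219 mm⁴
Total I = 223 447 926 mm⁴.

I_xx ≈ 2.23 × 10⁸ mm⁴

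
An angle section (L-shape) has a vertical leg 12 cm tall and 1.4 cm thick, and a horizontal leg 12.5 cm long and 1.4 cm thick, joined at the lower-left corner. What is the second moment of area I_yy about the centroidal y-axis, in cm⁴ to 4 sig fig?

Split into non-overlapping primitives; take the origin at the lower-left of the bounding box.
Vertical leg: 1.4 × 12, A = 16.8 cm², x = 0.7 cm, Ī = 2.744 cm⁴.
Horizontal leg (remainder): 11.1 × 1.4, A = 15.54 cm², x = 6.95 cm, Ī = 159.557 cm⁴.
Centroid: x̄ = ΣA·x / ΣA = 3.70325 cm.
Transfer each piece to the centroidal y-axis using Ī + A·d² with d = x − 3.70325:
  vertical leg: d = -3.00325 cm → contributes +154.271 cm⁴
  horizontal leg (remainder): d = 3.24675 cm → contributes +323.37 cm⁴
Total I = 477.642 cm⁴.

I_yy ≈ 477.6 cm⁴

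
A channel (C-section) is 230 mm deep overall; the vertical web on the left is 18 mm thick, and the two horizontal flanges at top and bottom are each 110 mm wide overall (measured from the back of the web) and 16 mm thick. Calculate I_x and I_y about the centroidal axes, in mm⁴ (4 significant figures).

I_x ≈ 5.202 × 10⁷ mm⁴, I_y ≈ 7.393 × 10⁶ mm⁴

Decompose the section into non-overlapping parts with the origin at the bottom-left of its bounding rectangle.
Web: 18 × 230, A = 4 140 mm², y = 115 mm, Ī = 18 250 500 mm⁴.
Top flange (beyond web): 92 × 16, A = 1 472 mm², y = 222 mm, Ī = 31402.7 mm⁴.
Bottom flange (beyond web): 92 × 16, A = 1 472 mm², y = 8 mm, Ī = 31402.7 mm⁴.
By symmetry the centroid is at mid-height, ȳ = 115 mm.
Transfer each piece to the centroidal x-axis using Ī + A·d² with d = y − 115:
  web: d = 0 mm → contributes +18 250 500 mm⁴
  top flange (beyond web): d = 107 mm → contributes +16 884 331 mm⁴
  bottom flange (beyond web): d = -107 mm → contributes +16 884 331 mm⁴
Total I = 52 019 161 mm⁴.
For the y-axis: x̄ = 31.8571 mm.
Repeating about the centroidal y-axis gives I_y = 7 392 853 mm⁴.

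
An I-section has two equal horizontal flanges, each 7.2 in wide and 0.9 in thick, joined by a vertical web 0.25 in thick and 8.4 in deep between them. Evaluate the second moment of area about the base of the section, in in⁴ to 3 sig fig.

I_base ≈ 685 in⁴

Decompose the section into non-overlapping parts with the origin at the bottom-left of its bounding rectangle.
Bottom flange: 7.2 × 0.9, A = 6.48 in², y = 0.45 in, Ī = 0.4374 in⁴.
Web: 0.25 × 8.4, A = 2.1 in², y = 5.1 in, Ī = 12.348 in⁴.
Top flange: 7.2 × 0.9, A = 6.48 in², y = 9.75 in, Ī = 0.4374 in⁴.
Transfer each piece to a horizontal axis along the bottom face using Ī + A·d² with d = y − 0:
  bottom flange: d = 0.45 in → contributes +1.7496 in⁴
  web: d = 5.1 in → contributes +66.969 in⁴
  top flange: d = 9.75 in → contributes +616.44 in⁴
Total I = 685.16 in⁴.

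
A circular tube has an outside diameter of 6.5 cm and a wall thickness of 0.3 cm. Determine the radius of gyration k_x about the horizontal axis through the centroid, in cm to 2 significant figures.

k_x ≈ 2.2 cm

Treat the section as a set of non-overlapping primitives; coordinates are from the bounding-box lower-left.
Outer circle: ⌀6.5, A = 33.18 cm², y = 3.25 cm, Ī = 87.62 cm⁴.
Bore (subtracted): ⌀5.9, A = 27.34 cm², y = 3.25 cm, Ī = 59.48 cm⁴.
By symmetry the centroid is at mid-height, ȳ = 3.25 cm.
All pieces are centred on the horizontal axis through the centroid, so I = ΣĪ (holes subtracted) = 28.14 cm⁴.
Radius of gyration: k = √(I/A) = √(28.14 / 5.843) = 2.195 cm.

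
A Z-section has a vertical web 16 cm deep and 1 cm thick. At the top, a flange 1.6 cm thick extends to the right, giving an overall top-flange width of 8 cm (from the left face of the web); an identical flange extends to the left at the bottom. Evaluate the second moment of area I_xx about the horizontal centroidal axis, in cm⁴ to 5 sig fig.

I_xx ≈ 1507.3 cm⁴

Decompose the section into non-overlapping parts with the origin at the bottom-left of its bounding rectangle.
Web: 1 × 16, A = 16 cm², y = 8 cm, Ī = 341.3333 cm⁴.
Top flange (beyond web): 7 × 1.6, A = 11.2 cm², y = 15.2 cm, Ī = 2.389333 cm⁴.
Bottom flange (beyond web): 7 × 1.6, A = 11.2 cm², y = 0.8 cm, Ī = 2.389333 cm⁴.
Centroid: ȳ = ΣA·y / ΣA = 8 cm.
Transfer each piece to the horizontal centroidal axis using Ī + A·d² with d = y − 8:
  web: d = 0 cm → contributes +341.3333 cm⁴
  top flange (beyond web): d = 7.2 cm → contributes +582.9973 cm⁴
  bottom flange (beyond web): d = -7.2 cm → contributes +582.9973 cm⁴
Total I = 1507.328 cm⁴.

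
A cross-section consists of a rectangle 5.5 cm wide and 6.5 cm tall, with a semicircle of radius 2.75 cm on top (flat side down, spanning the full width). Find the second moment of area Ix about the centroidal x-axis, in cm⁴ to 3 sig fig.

Ix ≈ 306 cm⁴

Treat the section as a set of non-overlapping primitives; coordinates are from the bounding-box lower-left.
Rectangular body: 5.5 × 6.5, A = 35.75 cm², y = 3.25 cm, Ī = 125.87 cm⁴.
Semicircular cap: semicircle r = 2.75, A = 11.879 cm², y = 7.6671 cm, Ī = 6.2772 cm⁴.
Centroid: ȳ = ΣA·y / ΣA = 4.3517 cm.
Transfer each piece to the centroidal x-axis using Ī + A·d² with d = y − 4.3517:
  rectangular body: d = -1.1017 cm → contributes +169.26 cm⁴
  semicircular cap: d = 3.3155 cm → contributes +136.86 cm⁴
Total I = 306.12 cm⁴.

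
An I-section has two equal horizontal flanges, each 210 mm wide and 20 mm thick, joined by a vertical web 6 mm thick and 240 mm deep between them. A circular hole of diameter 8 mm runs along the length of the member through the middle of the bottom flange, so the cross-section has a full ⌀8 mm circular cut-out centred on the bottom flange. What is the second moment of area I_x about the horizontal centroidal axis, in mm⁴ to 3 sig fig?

I_x ≈ 1.48 × 10⁸ mm⁴

Split into non-overlapping primitives; take the origin at the lower-left of the bounding box.
Bottom flange: 210 × 20, A = 4 200 mm², y = 10 mm, Ī = 140 000 mm⁴.
Web: 6 × 240, A = 1 440 mm², y = 140 mm, Ī = 6 912 000 mm⁴.
Top flange: 210 × 20, A = 4 200 mm², y = 270 mm, Ī = 140 000 mm⁴.
Hole (subtracted): ⌀8, A = 50.265 mm², y = 10 mm, Ī = 201.06 mm⁴.
Centroid: ȳ = ΣA·y / ΣA = 140.67 mm.
Transfer each piece to the horizontal centroidal axis using Ī + A·d² with d = y − 140.67:
  bottom flange: d = -130.67 mm → contributes +71 850 766 mm⁴
  web: d = -0.66749 mm → contributes +6 912 642 mm⁴
  top flange: d = 129.33 mm → contributes +70 392 976 mm⁴
  hole: d = -130.67 mm → contributes −858 434 mm⁴
Total I = 148 297 951 mm⁴.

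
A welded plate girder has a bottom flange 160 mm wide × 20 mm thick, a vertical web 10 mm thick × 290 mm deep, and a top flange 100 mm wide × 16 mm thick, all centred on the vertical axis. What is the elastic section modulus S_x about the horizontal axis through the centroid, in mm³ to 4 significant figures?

S_x ≈ 6.539 × 10⁵ mm³

Decompose the section into non-overlapping parts with the origin at the bottom-left of its bounding rectangle.
Bottom plate: 160 × 20, A = 3 200 mm², y = 10 mm, Ī = 106 667 mm⁴.
Web plate: 10 × 290, A = 2 900 mm², y = 165 mm, Ī = 20 324 167 mm⁴.
Top plate: 100 × 16, A = 1 600 mm², y = 318 mm, Ī = 34133.3 mm⁴.
Centroid: ȳ = ΣA·y / ΣA = 132.377 mm.
Transfer each piece to the horizontal axis through the centroid using Ī + A·d² with d = y − 132.377:
  bottom plate: d = -122.377 mm → contributes +48 029 988 mm⁴
  web plate: d = 32.6234 mm → contributes +23 410 592 mm⁴
  top plate: d = 185.623 mm → contributes +55 163 794 mm⁴
Total I = 126 604 374 mm⁴.
Extreme fibre distance c = 193.623 mm; S = I/c = 653 869 mm³.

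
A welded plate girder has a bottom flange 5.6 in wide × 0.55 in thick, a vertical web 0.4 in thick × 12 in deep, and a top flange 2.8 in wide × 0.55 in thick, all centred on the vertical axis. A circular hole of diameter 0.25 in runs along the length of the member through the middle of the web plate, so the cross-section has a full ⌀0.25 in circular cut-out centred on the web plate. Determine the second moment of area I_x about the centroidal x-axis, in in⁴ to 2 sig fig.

I_x ≈ 230 in⁴

Split into non-overlapping primitives; take the origin at the lower-left of the bounding box.
Bottom plate: 5.6 × 0.55, A = 3.08 in², y = 0.275 in, Ī = 0.07764 in⁴.
Web plate: 0.4 × 12, A = 4.8 in², y = 6.55 in, Ī = 57.6 in⁴.
Top plate: 2.8 × 0.55, A = 1.54 in², y = 12.83 in, Ī = 0.03882 in⁴.
Hole (subtracted): ⌀0.25, A = 0.04909 in², y = 6.55 in, Ī = 0.0001917 in⁴.
Centroid: ȳ = ΣA·y / ΣA = 5.519 in.
Transfer each piece to the centroidal x-axis using Ī + A·d² with d = y − 5.519:
  bottom plate: d = -5.244 in → contributes +84.77 in⁴
  web plate: d = 1.031 in → contributes +62.7 in⁴
  top plate: d = 7.306 in → contributes +82.25 in⁴
  hole: d = 1.031 in → contributes −0.05239 in⁴
Total I = 229.7 in⁴.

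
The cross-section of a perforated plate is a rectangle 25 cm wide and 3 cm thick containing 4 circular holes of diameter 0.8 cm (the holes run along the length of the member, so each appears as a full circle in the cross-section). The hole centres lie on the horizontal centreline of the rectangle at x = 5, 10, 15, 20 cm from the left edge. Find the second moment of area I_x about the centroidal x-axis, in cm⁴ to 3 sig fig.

Split into non-overlapping primitives; take the origin at the lower-left of the bounding box.
Plate: 25 × 3, A = 75 cm², y = 1.5 cm, Ī = 56.25 cm⁴.
Hole 1 (subtracted): ⌀0.8, A = 0.50265 cm², y = 1.5 cm, Ī = 0.020106 cm⁴.
Hole 2 (subtracted): ⌀0.8, A = 0.50265 cm², y = 1.5 cm, Ī = 0.020106 cm⁴.
Hole 3 (subtracted): ⌀0.8, A = 0.50265 cm², y = 1.5 cm, Ī = 0.020106 cm⁴.
Hole 4 (subtracted): ⌀0.8, A = 0.50265 cm², y = 1.5 cm, Ī = 0.020106 cm⁴.
By symmetry the centroid is at mid-height, ȳ = 1.5 cm.
All pieces are centred on the centroidal x-axis, so I = ΣĪ (holes subtracted) = 56.17 cm⁴.

I_x ≈ 56.2 cm⁴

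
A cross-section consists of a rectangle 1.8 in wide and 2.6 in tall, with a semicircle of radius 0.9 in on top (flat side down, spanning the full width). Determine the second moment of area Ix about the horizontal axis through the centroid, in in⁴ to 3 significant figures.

Ix ≈ 5.54 in⁴

Decompose the section into non-overlapping parts with the origin at the bottom-left of its bounding rectangle.
Rectangular body: 1.8 × 2.6, A = 4.68 in², y = 1.3 in, Ī = 2.6364 in⁴.
Semicircular cap: semicircle r = 0.9, A = 1.2723 in², y = 2.982 in, Ī = 0.072012 in⁴.
Centroid: ȳ = ΣA·y / ΣA = 1.6595 in.
Transfer each piece to the horizontal axis through the centroid using Ī + A·d² with d = y − 1.6595:
  rectangular body: d = -0.35953 in → contributes +3.2413 in⁴
  semicircular cap: d = 1.3224 in → contributes +2.2972 in⁴
Total I = 5.5385 in⁴.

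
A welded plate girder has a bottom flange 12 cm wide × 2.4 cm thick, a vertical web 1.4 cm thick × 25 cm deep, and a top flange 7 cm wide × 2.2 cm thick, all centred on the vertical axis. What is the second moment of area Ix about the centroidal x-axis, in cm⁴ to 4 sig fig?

Split into non-overlapping primitives; take the origin at the lower-left of the bounding box.
Bottom plate: 12 × 2.4, A = 28.8 cm², y = 1.2 cm, Ī = 13.824 cm⁴.
Web plate: 1.4 × 25, A = 35 cm², y = 14.9 cm, Ī = 1822.92 cm⁴.
Top plate: 7 × 2.2, A = 15.4 cm², y = 28.5 cm, Ī = 6.21133 cm⁴.
Centroid: ȳ = ΣA·y / ΣA = 12.5626 cm.
Transfer each piece to the centroidal x-axis using Ī + A·d² with d = y − 12.5626:
  bottom plate: d = -11.3626 cm → contributes +3732.17 cm⁴
  web plate: d = 2.33737 cm → contributes +2014.13 cm⁴
  top plate: d = 15.9374 cm → contributes +3917.81 cm⁴
Total I = 9664.11 cm⁴.

Ix ≈ 9664 cm⁴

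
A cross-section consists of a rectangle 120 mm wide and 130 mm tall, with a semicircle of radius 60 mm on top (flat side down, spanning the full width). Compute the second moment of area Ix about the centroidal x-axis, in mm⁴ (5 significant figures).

Split into non-overlapping primitives; take the origin at the lower-left of the bounding box.
Rectangular body: 120 × 130, A = 15 600 mm², y = 65 mm, Ī = 21 970 000 mm⁴.
Semicircular cap: semicircle r = 60, A = 5654.867 mm², y = 155.4648 mm, Ī = 1 422 450 mm⁴.
Centroid: ȳ = ΣA·y / ΣA = 89.0682 mm.
Transfer each piece to the centroidal x-axis using Ī + A·d² with d = y − 89.0682:
  rectangular body: d = -24.0682 mm → contributes +31 006 739 mm⁴
  semicircular cap: d = 66.39659 mm → contributes +26 351 973 mm⁴
Total I = 57 358 712 mm⁴.

Ix ≈ 5.7359 × 10⁷ mm⁴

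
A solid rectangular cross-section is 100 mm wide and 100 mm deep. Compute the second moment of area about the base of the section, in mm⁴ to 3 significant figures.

I_base ≈ 3.33 × 10⁷ mm⁴

The section: 100 × 100, A = 10 000 mm², y = 50 mm, Ī = 8 333 333 mm⁴.
Transfer it to the bottom edge using Ī + A·d² with d = y − 0:
  the section: d = 50 mm → contributes +33 333 333 mm⁴
Total I = 33 333 333 mm⁴.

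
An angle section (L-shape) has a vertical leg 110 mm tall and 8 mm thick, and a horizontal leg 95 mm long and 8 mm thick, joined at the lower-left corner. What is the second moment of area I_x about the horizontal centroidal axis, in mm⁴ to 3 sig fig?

I_x ≈ 1.90 × 10⁶ mm⁴

Split into non-overlapping primitives; take the origin at the lower-left of the bounding box.
Vertical leg: 8 × 110, A = 880 mm², y = 55 mm, Ī = 887 333 mm⁴.
Horizontal leg (remainder): 87 × 8, A = 696 mm², y = 4 mm, Ī = 3 712 mm⁴.
Centroid: ȳ = ΣA·y / ΣA = 32.477 mm.
Transfer each piece to the horizontal centroidal axis using Ī + A·d² with d = y − 32.477:
  vertical leg: d = 22.523 mm → contributes +1 333 738 mm⁴
  horizontal leg (remainder): d = -28.477 mm → contributes +568 132 mm⁴
Total I = 1 901 871 mm⁴.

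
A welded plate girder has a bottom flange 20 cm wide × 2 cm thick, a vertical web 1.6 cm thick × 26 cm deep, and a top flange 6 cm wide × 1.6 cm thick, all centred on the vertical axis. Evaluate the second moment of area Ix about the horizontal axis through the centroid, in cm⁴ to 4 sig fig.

Break the section into simple shapes (no overlaps), measuring from the bottom-left corner of the bounding box.
Bottom plate: 20 × 2, A = 40 cm², y = 1 cm, Ī = 13.3333 cm⁴.
Web plate: 1.6 × 26, A = 41.6 cm², y = 15 cm, Ī = 2343.47 cm⁴.
Top plate: 6 × 1.6, A = 9.6 cm², y = 28.8 cm, Ī = 2.048 cm⁴.
Centroid: ȳ = ΣA·y / ΣA = 10.3123 cm.
Transfer each piece to the horizontal axis through the centroid using Ī + A·d² with d = y − 10.3123:
  bottom plate: d = -9.31228 cm → contributes +3482.08 cm⁴
  web plate: d = 4.68772 cm → contributes +3257.61 cm⁴
  top plate: d = 18.4877 cm → contributes +3283.29 cm⁴
Total I = 10 023 cm⁴.

Ix ≈ 1.002 × 10⁴ cm⁴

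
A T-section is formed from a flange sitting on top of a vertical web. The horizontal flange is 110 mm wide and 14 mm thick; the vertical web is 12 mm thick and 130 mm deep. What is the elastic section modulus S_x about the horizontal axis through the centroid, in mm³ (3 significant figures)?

S_x ≈ 6.19 × 10⁴ mm³

Decompose the section into non-overlapping parts with the origin at the bottom-left of its bounding rectangle.
Flange: 110 × 14, A = 1 540 mm², y = 137 mm, Ī = 25 153 mm⁴.
Web: 12 × 130, A = 1 560 mm², y = 65 mm, Ī = 2 197 000 mm⁴.
Centroid: ȳ = ΣA·y / ΣA = 100.77 mm.
Transfer each piece to the horizontal axis through the centroid using Ī + A·d² with d = y − 100.77:
  flange: d = 36.232 mm → contributes +2 046 829 mm⁴
  web: d = -35.768 mm → contributes +4 192 757 mm⁴
Total I = 6 239 586 mm⁴.
Extreme fibre distance c = 100.77 mm; S = I/c = 61 920 mm³.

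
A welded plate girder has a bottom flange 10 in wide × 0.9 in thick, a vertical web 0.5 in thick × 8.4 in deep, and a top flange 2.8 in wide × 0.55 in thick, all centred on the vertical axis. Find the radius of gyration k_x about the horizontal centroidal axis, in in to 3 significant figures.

k_x ≈ 3.37 in

Decompose the section into non-overlapping parts with the origin at the bottom-left of its bounding rectangle.
Bottom plate: 10 × 0.9, A = 9 in², y = 0.45 in, Ī = 0.6075 in⁴.
Web plate: 0.5 × 8.4, A = 4.2 in², y = 5.1 in, Ī = 24.696 in⁴.
Top plate: 2.8 × 0.55, A = 1.54 in², y = 9.575 in, Ī = 0.038821 in⁴.
Centroid: ȳ = ΣA·y / ΣA = 2.7283 in.
Transfer each piece to the horizontal centroidal axis using Ī + A·d² with d = y − 2.7283:
  bottom plate: d = -2.2783 in → contributes +47.324 in⁴
  web plate: d = 2.3717 in → contributes +48.32 in⁴
  top plate: d = 6.8467 in → contributes +72.229 in⁴
Total I = 167.87 in⁴.
Radius of gyration: k = √(I/A) = √(167.87 / 14.74) = 3.3748 in.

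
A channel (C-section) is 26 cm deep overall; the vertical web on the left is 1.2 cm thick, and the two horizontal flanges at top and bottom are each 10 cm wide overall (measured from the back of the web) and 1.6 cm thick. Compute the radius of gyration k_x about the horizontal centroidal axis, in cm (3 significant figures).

k_x ≈ 10.0 cm

Break the section into simple shapes (no overlaps), measuring from the bottom-left corner of the bounding box.
Web: 1.2 × 26, A = 31.2 cm², y = 13 cm, Ī = 1757.6 cm⁴.
Top flange (beyond web): 8.8 × 1.6, A = 14.08 cm², y = 25.2 cm, Ī = 3.0037 cm⁴.
Bottom flange (beyond web): 8.8 × 1.6, A = 14.08 cm², y = 0.8 cm, Ī = 3.0037 cm⁴.
By symmetry the centroid is at mid-height, ȳ = 13 cm.
Transfer each piece to the horizontal centroidal axis using Ī + A·d² with d = y − 13:
  web: d = 0 cm → contributes +1757.6 cm⁴
  top flange (beyond web): d = 12.2 cm → contributes +2098.7 cm⁴
  bottom flange (beyond web): d = -12.2 cm → contributes +2098.7 cm⁴
Total I = 5954.9 cm⁴.
Radius of gyration: k = √(I/A) = √(5954.9 / 59.36) = 10.016 cm.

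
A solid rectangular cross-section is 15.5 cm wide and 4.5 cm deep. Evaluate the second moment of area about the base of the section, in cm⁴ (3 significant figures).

The section: 15.5 × 4.5, A = 69.75 cm², y = 2.25 cm, Ī = 117.7 cm⁴.
Transfer it to the bottom edge using Ī + A·d² with d = y − 0:
  the section: d = 2.25 cm → contributes +470.81 cm⁴
Total I = 470.81 cm⁴.

I_base ≈ 471 cm⁴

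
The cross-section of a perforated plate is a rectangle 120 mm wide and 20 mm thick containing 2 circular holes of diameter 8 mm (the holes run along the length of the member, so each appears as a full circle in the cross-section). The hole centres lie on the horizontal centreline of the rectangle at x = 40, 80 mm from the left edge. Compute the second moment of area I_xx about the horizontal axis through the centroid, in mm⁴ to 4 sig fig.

Break the section into simple shapes (no overlaps), measuring from the bottom-left corner of the bounding box.
Plate: 120 × 20, A = 2 400 mm², y = 10 mm, Ī = 80 000 mm⁴.
Hole 1 (subtracted): ⌀8, A = 50.2655 mm², y = 10 mm, Ī = 201.062 mm⁴.
Hole 2 (subtracted): ⌀8, A = 50.2655 mm², y = 10 mm, Ī = 201.062 mm⁴.
By symmetry the centroid is at mid-height, ȳ = 10 mm.
All pieces are centred on the horizontal axis through the centroid, so I = ΣĪ (holes subtracted) = 79597.9 mm⁴.

I_xx ≈ 7.960 × 10⁴ mm⁴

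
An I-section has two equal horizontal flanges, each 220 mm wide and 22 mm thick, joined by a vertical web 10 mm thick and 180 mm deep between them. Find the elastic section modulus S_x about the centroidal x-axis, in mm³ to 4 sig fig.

Treat the section as a set of non-overlapping primitives; coordinates are from the bounding-box lower-left.
Bottom flange: 220 × 22, A = 4 840 mm², y = 11 mm, Ī = 195 213 mm⁴.
Web: 10 × 180, A = 1 800 mm², y = 112 mm, Ī = 4 860 000 mm⁴.
Top flange: 220 × 22, A = 4 840 mm², y = 213 mm, Ī = 195 213 mm⁴.
By symmetry the centroid is at mid-height, ȳ = 112 mm.
Transfer each piece to the centroidal x-axis using Ī + A·d² with d = y − 112:
  bottom flange: d = -101 mm → contributes +49 568 053 mm⁴
  web: d = 0 mm → contributes +4 860 000 mm⁴
  top flange: d = 101 mm → contributes +49 568 053 mm⁴
Total I = 103 996 107 mm⁴.
Extreme fibre distance c = 112 mm; S = I/c = 928 537 mm³.

S_x ≈ 9.285 × 10⁵ mm³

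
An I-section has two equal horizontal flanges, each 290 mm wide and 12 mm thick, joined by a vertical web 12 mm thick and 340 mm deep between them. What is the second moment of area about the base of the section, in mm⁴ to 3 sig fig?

I_base ≈ 6.21 × 10⁸ mm⁴

Break the section into simple shapes (no overlaps), measuring from the bottom-left corner of the bounding box.
Bottom flange: 290 × 12, A = 3 480 mm², y = 6 mm, Ī = 41 760 mm⁴.
Web: 12 × 340, A = 4 080 mm², y = 182 mm, Ī = 39 304 000 mm⁴.
Top flange: 290 × 12, A = 3 480 mm², y = 358 mm, Ī = 41 760 mm⁴.
Transfer each piece to a horizontal axis along the bottom face using Ī + A·d² with d = y − 0:
  bottom flange: d = 6 mm → contributes +167 040 mm⁴
  web: d = 182 mm → contributes +174 449 920 mm⁴
  top flange: d = 358 mm → contributes +446 052 480 mm⁴
Total I = 620 669 440 mm⁴.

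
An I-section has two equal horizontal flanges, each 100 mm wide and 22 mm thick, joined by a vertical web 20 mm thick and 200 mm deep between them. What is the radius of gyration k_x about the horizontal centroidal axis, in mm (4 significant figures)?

k_x ≈ 89.79 mm

Break the section into simple shapes (no overlaps), measuring from the bottom-left corner of the bounding box.
Bottom flange: 100 × 22, A = 2 200 mm², y = 11 mm, Ī = 88733.3 mm⁴.
Web: 20 × 200, A = 4 000 mm², y = 122 mm, Ī = 13 333 333 mm⁴.
Top flange: 100 × 22, A = 2 200 mm², y = 233 mm, Ī = 88733.3 mm⁴.
By symmetry the centroid is at mid-height, ȳ = 122 mm.
Transfer each piece to the horizontal centroidal axis using Ī + A·d² with d = y − 122:
  bottom flange: d = -111 mm → contributes +27 194 933 mm⁴
  web: d = 0 mm → contributes +13 333 333 mm⁴
  top flange: d = 111 mm → contributes +27 194 933 mm⁴
Total I = 67 723 200 mm⁴.
Radius of gyration: k = √(I/A) = √(67 723 200 / 8 400) = 89.7902 mm.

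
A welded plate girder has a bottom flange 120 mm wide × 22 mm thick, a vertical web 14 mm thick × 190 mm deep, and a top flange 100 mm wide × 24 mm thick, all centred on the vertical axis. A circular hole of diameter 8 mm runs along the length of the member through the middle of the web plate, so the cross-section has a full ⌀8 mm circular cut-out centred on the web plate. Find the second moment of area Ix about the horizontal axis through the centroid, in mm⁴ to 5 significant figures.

Treat the section as a set of non-overlapping primitives; coordinates are from the bounding-box lower-left.
Bottom plate: 120 × 22, A = 2 640 mm², y = 11 mm, Ī = 106 480 mm⁴.
Web plate: 14 × 190, A = 2 660 mm², y = 117 mm, Ī = 8 002 167 mm⁴.
Top plate: 100 × 24, A = 2 400 mm², y = 224 mm, Ī = 115 200 mm⁴.
Hole (subtracted): ⌀8, A = 50.26548 mm², y = 117 mm, Ī = 201.0619 mm⁴.
Centroid: ȳ = ΣA·y / ΣA = 113.9881 mm.
Transfer each piece to the horizontal axis through the centroid using Ī + A·d² with d = y − 113.9881:
  bottom plate: d = -102.9881 mm → contributes +28 107 785 mm⁴
  web plate: d = 3.011869 mm → contributes +8 026 296 mm⁴
  top plate: d = 110.0119 mm → contributes +29 161 467 mm⁴
  hole: d = 3.011869 mm → contributes −657.038 mm⁴
Total I = 65 294 892 mm⁴.

Ix ≈ 6.5295 × 10⁷ mm⁴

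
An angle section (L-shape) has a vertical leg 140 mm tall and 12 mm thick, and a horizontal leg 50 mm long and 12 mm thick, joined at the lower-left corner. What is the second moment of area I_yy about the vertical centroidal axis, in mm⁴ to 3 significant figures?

I_yy ≈ 2.99 × 10⁵ mm⁴

Break the section into simple shapes (no overlaps), measuring from the bottom-left corner of the bounding box.
Vertical leg: 12 × 140, A = 1 680 mm², x = 6 mm, Ī = 20 160 mm⁴.
Horizontal leg (remainder): 38 × 12, A = 456 mm², x = 31 mm, Ī = 54 872 mm⁴.
Centroid: x̄ = ΣA·x / ΣA = 11.337 mm.
Transfer each piece to the vertical centroidal axis using Ī + A·d² with d = x − 11.337:
  vertical leg: d = -5.3371 mm → contributes +68 014 mm⁴
  horizontal leg (remainder): d = 19.663 mm → contributes +231 175 mm⁴
Total I = 299 189 mm⁴.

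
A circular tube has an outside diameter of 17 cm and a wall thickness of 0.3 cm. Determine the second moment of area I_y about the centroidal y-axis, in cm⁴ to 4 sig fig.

I_y ≈ 548.9 cm⁴

Decompose the section into non-overlapping parts with the origin at the bottom-left of its bounding rectangle.
Outer circle: ⌀17, A = 226.98 cm², x = 8.5 cm, Ī = 4099.83 cm⁴.
Bore (subtracted): ⌀16.4, A = 211.241 cm², x = 8.5 cm, Ī = 3550.96 cm⁴.
By symmetry the centroid is at mid-width, x̄ = 8.5 cm.
All pieces are centred on the centroidal y-axis, so I = ΣĪ (holes subtracted) = 548.872 cm⁴.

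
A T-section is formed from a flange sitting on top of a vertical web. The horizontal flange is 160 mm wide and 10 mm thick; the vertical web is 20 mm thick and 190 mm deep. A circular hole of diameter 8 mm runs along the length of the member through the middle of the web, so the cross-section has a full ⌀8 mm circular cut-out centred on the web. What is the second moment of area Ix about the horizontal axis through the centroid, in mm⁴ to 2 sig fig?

Ix ≈ 2.3 × 10⁷ mm⁴

Decompose the section into non-overlapping parts with the origin at the bottom-left of its bounding rectangle.
Flange: 160 × 10, A = 1 600 mm², y = 195 mm, Ī = 13 333 mm⁴.
Web: 20 × 190, A = 3 800 mm², y = 95 mm, Ī = 11 431 667 mm⁴.
Hole (subtracted): ⌀8, A = 50.27 mm², y = 95 mm, Ī = 201.1 mm⁴.
Centroid: ȳ = ΣA·y / ΣA = 124.9 mm.
Transfer each piece to the horizontal axis through the centroid using Ī + A·d² with d = y − 124.9:
  flange: d = 70.09 mm → contributes +7 873 949 mm⁴
  web: d = -29.91 mm → contributes +14 830 729 mm⁴
  hole: d = -29.91 mm → contributes −45 163 mm⁴
Total I = 22 659 515 mm⁴.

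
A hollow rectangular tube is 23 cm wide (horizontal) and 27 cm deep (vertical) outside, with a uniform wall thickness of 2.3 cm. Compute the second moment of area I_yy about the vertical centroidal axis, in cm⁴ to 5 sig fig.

Split into non-overlapping primitives; take the origin at the lower-left of the bounding box.
Outer rectangle: 23 × 27, A = 621 cm², x = 11.5 cm, Ī = 27375.75 cm⁴.
Inner void (subtracted): 18.4 × 22.4, A = 412.16 cm², x = 11.5 cm, Ī = 11628.41 cm⁴.
By symmetry the centroid is at mid-width, x̄ = 11.5 cm.
All pieces are centred on the vertical centroidal axis, so I = ΣĪ (holes subtracted) = 15747.34 cm⁴.

I_yy ≈ 1.5747 × 10⁴ cm⁴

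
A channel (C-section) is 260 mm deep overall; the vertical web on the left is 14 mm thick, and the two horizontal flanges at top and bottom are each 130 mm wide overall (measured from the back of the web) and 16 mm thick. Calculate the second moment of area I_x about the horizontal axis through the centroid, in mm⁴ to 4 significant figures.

I_x ≈ 7.583 × 10⁷ mm⁴

Treat the section as a set of non-overlapping primitives; coordinates are from the bounding-box lower-left.
Web: 14 × 260, A = 3 640 mm², y = 130 mm, Ī = 20 505 333 mm⁴.
Top flange (beyond web): 116 × 16, A = 1 856 mm², y = 252 mm, Ī = 39594.7 mm⁴.
Bottom flange (beyond web): 116 × 16, A = 1 856 mm², y = 8 mm, Ī = 39594.7 mm⁴.
By symmetry the centroid is at mid-height, ȳ = 130 mm.
Transfer each piece to the horizontal axis through the centroid using Ī + A·d² with d = y − 130:
  web: d = 0 mm → contributes +20 505 333 mm⁴
  top flange (beyond web): d = 122 mm → contributes +27 664 299 mm⁴
  bottom flange (beyond web): d = -122 mm → contributes +27 664 299 mm⁴
Total I = 75 833 931 mm⁴.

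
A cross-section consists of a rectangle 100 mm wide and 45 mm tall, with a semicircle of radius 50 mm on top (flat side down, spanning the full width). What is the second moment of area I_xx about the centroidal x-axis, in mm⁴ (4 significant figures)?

I_xx ≈ 5.454 × 10⁶ mm⁴

Split into non-overlapping primitives; take the origin at the lower-left of the bounding box.
Rectangular body: 100 × 45, A = 4 500 mm², y = 22.5 mm, Ī = 759 375 mm⁴.
Semicircular cap: semicircle r = 50, A = 3926.99 mm², y = 66.2207 mm, Ī = 685 981 mm⁴.
Centroid: ȳ = ΣA·y / ΣA = 42.8739 mm.
Transfer each piece to the centroidal x-axis using Ī + A·d² with d = y − 42.8739:
  rectangular body: d = -20.3739 mm → contributes +2 627 305 mm⁴
  semicircular cap: d = 23.3468 mm → contributes +2 826 471 mm⁴
Total I = 5 453 777 mm⁴.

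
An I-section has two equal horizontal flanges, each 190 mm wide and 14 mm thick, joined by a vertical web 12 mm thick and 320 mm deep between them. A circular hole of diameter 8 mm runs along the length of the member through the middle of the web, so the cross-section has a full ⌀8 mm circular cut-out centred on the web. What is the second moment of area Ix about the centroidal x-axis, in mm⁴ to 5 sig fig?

Split into non-overlapping primitives; take the origin at the lower-left of the bounding box.
Bottom flange: 190 × 14, A = 2 660 mm², y = 7 mm, Ī = 43446.67 mm⁴.
Web: 12 × 320, A = 3 840 mm², y = 174 mm, Ī = 32 768 000 mm⁴.
Top flange: 190 × 14, A = 2 660 mm², y = 341 mm, Ī = 43446.67 mm⁴.
Hole (subtracted): ⌀8, A = 50.26548 mm², y = 174 mm, Ī = 201.0619 mm⁴.
By symmetry the centroid is at mid-height, ȳ = 174 mm.
Transfer each piece to the centroidal x-axis using Ī + A·d² with d = y − 174:
  bottom flange: d = -167 mm → contributes +74 228 187 mm⁴
  web: d = 0 mm → contributes +32 768 000 mm⁴
  top flange: d = 167 mm → contributes +74 228 187 mm⁴
  hole: d = 0 mm → contributes −201.0619 mm⁴
Total I = 181 224 172 mm⁴.

Ix ≈ 1.8122 × 10⁸ mm⁴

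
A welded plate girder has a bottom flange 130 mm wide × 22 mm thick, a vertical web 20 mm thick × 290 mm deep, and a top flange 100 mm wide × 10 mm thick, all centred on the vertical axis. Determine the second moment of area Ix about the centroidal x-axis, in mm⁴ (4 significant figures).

Treat the section as a set of non-overlapping primitives; coordinates are from the bounding-box lower-left.
Bottom plate: 130 × 22, A = 2 860 mm², y = 11 mm, Ī = 115 353 mm⁴.
Web plate: 20 × 290, A = 5 800 mm², y = 167 mm, Ī = 40 648 333 mm⁴.
Top plate: 100 × 10, A = 1 000 mm², y = 317 mm, Ī = 8333.33 mm⁴.
Centroid: ȳ = ΣA·y / ΣA = 136.342 mm.
Transfer each piece to the centroidal x-axis using Ī + A·d² with d = y − 136.342:
  bottom plate: d = -125.342 mm → contributes +45 047 442 mm⁴
  web plate: d = 30.6584 mm → contributes +46 099 965 mm⁴
  top plate: d = 180.658 mm → contributes +32 645 785 mm⁴
Total I = 123 793 193 mm⁴.

Ix ≈ 1.238 × 10⁸ mm⁴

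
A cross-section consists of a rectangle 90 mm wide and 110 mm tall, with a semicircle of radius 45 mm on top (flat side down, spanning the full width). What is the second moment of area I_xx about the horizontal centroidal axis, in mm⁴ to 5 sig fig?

Treat the section as a set of non-overlapping primitives; coordinates are from the bounding-box lower-left.
Rectangular body: 90 × 110, A = 9 900 mm², y = 55 mm, Ī = 9 982 500 mm⁴.
Semicircular cap: semicircle r = 45, A = 3180.863 mm², y = 129.0986 mm, Ī = 450072.1 mm⁴.
Centroid: ȳ = ΣA·y / ΣA = 73.01849 mm.
Transfer each piece to the horizontal centroidal axis using Ī + A·d² with d = y − 73.01849:
  rectangular body: d = -18.01849 mm → contributes +13 196 695 mm⁴
  semicircular cap: d = 56.0801 mm → contributes +10 453 813 mm⁴
Total I = 23 650 508 mm⁴.

I_xx ≈ 2.3651 × 10⁷ mm⁴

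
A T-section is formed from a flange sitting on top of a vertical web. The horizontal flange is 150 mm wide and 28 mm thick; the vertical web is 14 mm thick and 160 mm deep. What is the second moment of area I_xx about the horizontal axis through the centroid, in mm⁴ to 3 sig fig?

I_xx ≈ 1.80 × 10⁷ mm⁴

Treat the section as a set of non-overlapping primitives; coordinates are from the bounding-box lower-left.
Flange: 150 × 28, A = 4 200 mm², y = 174 mm, Ī = 274 400 mm⁴.
Web: 14 × 160, A = 2 240 mm², y = 80 mm, Ī = 4 778 667 mm⁴.
Centroid: ȳ = ΣA·y / ΣA = 141.3 mm.
Transfer each piece to the horizontal axis through the centroid using Ī + A·d² with d = y − 141.3:
  flange: d = 32.696 mm → contributes +4 764 224 mm⁴
  web: d = -61.304 mm → contributes +13 197 086 mm⁴
Total I = 17 961 310 mm⁴.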